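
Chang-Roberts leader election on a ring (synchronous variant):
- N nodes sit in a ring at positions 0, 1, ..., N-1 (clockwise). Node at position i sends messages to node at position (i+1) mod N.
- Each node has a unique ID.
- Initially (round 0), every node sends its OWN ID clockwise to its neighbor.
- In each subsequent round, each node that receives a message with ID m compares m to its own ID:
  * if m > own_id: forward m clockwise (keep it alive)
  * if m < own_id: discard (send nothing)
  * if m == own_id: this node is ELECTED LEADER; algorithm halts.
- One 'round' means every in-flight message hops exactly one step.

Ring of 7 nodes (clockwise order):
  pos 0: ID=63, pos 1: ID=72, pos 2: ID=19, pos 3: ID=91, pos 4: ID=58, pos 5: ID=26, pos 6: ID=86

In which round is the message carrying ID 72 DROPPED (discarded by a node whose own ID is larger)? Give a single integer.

Round 1: pos1(id72) recv 63: drop; pos2(id19) recv 72: fwd; pos3(id91) recv 19: drop; pos4(id58) recv 91: fwd; pos5(id26) recv 58: fwd; pos6(id86) recv 26: drop; pos0(id63) recv 86: fwd
Round 2: pos3(id91) recv 72: drop; pos5(id26) recv 91: fwd; pos6(id86) recv 58: drop; pos1(id72) recv 86: fwd
Round 3: pos6(id86) recv 91: fwd; pos2(id19) recv 86: fwd
Round 4: pos0(id63) recv 91: fwd; pos3(id91) recv 86: drop
Round 5: pos1(id72) recv 91: fwd
Round 6: pos2(id19) recv 91: fwd
Round 7: pos3(id91) recv 91: ELECTED
Message ID 72 originates at pos 1; dropped at pos 3 in round 2

Answer: 2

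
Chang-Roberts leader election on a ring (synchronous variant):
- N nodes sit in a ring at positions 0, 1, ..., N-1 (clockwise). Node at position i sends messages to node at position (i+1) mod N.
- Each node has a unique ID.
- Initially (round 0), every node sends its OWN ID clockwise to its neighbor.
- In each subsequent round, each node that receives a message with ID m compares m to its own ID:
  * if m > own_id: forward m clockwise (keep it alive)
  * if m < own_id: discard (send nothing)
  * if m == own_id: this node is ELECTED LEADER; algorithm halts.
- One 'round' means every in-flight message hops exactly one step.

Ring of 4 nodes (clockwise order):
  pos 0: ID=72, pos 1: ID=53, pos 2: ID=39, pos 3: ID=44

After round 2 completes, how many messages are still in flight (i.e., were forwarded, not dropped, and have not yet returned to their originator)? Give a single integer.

Round 1: pos1(id53) recv 72: fwd; pos2(id39) recv 53: fwd; pos3(id44) recv 39: drop; pos0(id72) recv 44: drop
Round 2: pos2(id39) recv 72: fwd; pos3(id44) recv 53: fwd
After round 2: 2 messages still in flight

Answer: 2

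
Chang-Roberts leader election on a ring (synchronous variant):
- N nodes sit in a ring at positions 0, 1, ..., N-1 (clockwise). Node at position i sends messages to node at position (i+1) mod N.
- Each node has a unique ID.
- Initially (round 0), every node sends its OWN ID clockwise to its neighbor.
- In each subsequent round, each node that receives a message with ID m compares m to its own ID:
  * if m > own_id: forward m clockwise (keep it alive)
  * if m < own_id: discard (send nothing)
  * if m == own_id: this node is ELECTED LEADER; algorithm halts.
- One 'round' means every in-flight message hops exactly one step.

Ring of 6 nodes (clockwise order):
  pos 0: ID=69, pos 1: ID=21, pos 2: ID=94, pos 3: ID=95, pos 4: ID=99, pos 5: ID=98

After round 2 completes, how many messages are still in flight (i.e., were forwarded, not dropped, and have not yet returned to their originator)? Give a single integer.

Round 1: pos1(id21) recv 69: fwd; pos2(id94) recv 21: drop; pos3(id95) recv 94: drop; pos4(id99) recv 95: drop; pos5(id98) recv 99: fwd; pos0(id69) recv 98: fwd
Round 2: pos2(id94) recv 69: drop; pos0(id69) recv 99: fwd; pos1(id21) recv 98: fwd
After round 2: 2 messages still in flight

Answer: 2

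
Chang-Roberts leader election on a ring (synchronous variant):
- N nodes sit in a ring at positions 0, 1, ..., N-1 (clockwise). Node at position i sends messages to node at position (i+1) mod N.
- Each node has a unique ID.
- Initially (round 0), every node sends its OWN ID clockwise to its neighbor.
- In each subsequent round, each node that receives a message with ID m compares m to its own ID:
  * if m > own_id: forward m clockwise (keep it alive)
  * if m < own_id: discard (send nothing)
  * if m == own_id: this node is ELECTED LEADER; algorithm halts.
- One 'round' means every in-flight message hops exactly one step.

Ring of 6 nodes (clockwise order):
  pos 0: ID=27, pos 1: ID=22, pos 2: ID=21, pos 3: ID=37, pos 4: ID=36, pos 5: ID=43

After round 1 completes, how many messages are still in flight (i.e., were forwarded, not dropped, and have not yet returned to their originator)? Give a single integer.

Answer: 4

Derivation:
Round 1: pos1(id22) recv 27: fwd; pos2(id21) recv 22: fwd; pos3(id37) recv 21: drop; pos4(id36) recv 37: fwd; pos5(id43) recv 36: drop; pos0(id27) recv 43: fwd
After round 1: 4 messages still in flight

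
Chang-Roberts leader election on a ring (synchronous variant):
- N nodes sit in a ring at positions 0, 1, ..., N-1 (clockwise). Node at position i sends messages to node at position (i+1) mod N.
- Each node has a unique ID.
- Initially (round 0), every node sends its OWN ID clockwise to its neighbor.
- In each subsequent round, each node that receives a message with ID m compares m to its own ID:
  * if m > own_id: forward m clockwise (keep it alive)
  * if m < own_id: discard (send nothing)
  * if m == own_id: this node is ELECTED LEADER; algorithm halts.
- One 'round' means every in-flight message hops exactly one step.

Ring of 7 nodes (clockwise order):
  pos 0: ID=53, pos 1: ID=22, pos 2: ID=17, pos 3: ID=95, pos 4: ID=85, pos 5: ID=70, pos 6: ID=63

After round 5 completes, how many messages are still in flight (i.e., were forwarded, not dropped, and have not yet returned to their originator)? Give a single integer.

Answer: 2

Derivation:
Round 1: pos1(id22) recv 53: fwd; pos2(id17) recv 22: fwd; pos3(id95) recv 17: drop; pos4(id85) recv 95: fwd; pos5(id70) recv 85: fwd; pos6(id63) recv 70: fwd; pos0(id53) recv 63: fwd
Round 2: pos2(id17) recv 53: fwd; pos3(id95) recv 22: drop; pos5(id70) recv 95: fwd; pos6(id63) recv 85: fwd; pos0(id53) recv 70: fwd; pos1(id22) recv 63: fwd
Round 3: pos3(id95) recv 53: drop; pos6(id63) recv 95: fwd; pos0(id53) recv 85: fwd; pos1(id22) recv 70: fwd; pos2(id17) recv 63: fwd
Round 4: pos0(id53) recv 95: fwd; pos1(id22) recv 85: fwd; pos2(id17) recv 70: fwd; pos3(id95) recv 63: drop
Round 5: pos1(id22) recv 95: fwd; pos2(id17) recv 85: fwd; pos3(id95) recv 70: drop
After round 5: 2 messages still in flight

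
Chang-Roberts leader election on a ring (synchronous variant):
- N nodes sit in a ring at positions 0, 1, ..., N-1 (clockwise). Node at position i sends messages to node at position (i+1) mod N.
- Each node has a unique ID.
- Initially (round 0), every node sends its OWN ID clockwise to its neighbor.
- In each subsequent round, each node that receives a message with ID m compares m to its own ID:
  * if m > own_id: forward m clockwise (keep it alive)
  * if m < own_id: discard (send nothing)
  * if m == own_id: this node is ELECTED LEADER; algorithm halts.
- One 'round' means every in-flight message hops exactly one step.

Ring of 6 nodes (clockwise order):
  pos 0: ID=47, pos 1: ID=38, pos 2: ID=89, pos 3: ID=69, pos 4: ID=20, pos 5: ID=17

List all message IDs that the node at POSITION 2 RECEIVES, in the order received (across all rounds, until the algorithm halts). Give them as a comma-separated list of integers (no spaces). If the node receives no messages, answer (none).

Round 1: pos1(id38) recv 47: fwd; pos2(id89) recv 38: drop; pos3(id69) recv 89: fwd; pos4(id20) recv 69: fwd; pos5(id17) recv 20: fwd; pos0(id47) recv 17: drop
Round 2: pos2(id89) recv 47: drop; pos4(id20) recv 89: fwd; pos5(id17) recv 69: fwd; pos0(id47) recv 20: drop
Round 3: pos5(id17) recv 89: fwd; pos0(id47) recv 69: fwd
Round 4: pos0(id47) recv 89: fwd; pos1(id38) recv 69: fwd
Round 5: pos1(id38) recv 89: fwd; pos2(id89) recv 69: drop
Round 6: pos2(id89) recv 89: ELECTED

Answer: 38,47,69,89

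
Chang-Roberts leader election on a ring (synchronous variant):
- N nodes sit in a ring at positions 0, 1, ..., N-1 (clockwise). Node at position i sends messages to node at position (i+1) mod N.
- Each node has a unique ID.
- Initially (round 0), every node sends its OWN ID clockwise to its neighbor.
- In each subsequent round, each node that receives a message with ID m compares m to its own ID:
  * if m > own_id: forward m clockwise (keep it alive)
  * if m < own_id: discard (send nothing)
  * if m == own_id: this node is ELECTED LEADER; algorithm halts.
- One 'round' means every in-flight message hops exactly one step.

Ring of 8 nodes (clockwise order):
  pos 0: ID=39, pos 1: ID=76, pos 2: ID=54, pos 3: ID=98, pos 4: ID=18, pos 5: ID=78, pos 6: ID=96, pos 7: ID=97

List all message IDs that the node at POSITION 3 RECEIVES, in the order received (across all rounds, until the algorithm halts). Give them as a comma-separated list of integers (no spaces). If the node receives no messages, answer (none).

Answer: 54,76,97,98

Derivation:
Round 1: pos1(id76) recv 39: drop; pos2(id54) recv 76: fwd; pos3(id98) recv 54: drop; pos4(id18) recv 98: fwd; pos5(id78) recv 18: drop; pos6(id96) recv 78: drop; pos7(id97) recv 96: drop; pos0(id39) recv 97: fwd
Round 2: pos3(id98) recv 76: drop; pos5(id78) recv 98: fwd; pos1(id76) recv 97: fwd
Round 3: pos6(id96) recv 98: fwd; pos2(id54) recv 97: fwd
Round 4: pos7(id97) recv 98: fwd; pos3(id98) recv 97: drop
Round 5: pos0(id39) recv 98: fwd
Round 6: pos1(id76) recv 98: fwd
Round 7: pos2(id54) recv 98: fwd
Round 8: pos3(id98) recv 98: ELECTED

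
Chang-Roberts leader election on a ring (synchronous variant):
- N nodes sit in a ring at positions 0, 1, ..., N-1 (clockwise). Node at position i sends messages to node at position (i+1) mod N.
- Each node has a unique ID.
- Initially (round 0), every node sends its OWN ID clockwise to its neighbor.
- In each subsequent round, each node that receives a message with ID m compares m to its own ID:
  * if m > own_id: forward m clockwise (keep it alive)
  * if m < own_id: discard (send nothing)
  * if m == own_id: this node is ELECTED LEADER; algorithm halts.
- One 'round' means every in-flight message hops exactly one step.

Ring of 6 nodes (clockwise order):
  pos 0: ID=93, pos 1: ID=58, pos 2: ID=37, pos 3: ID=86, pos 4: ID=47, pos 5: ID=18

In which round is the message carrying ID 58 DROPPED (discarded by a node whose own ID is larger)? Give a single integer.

Round 1: pos1(id58) recv 93: fwd; pos2(id37) recv 58: fwd; pos3(id86) recv 37: drop; pos4(id47) recv 86: fwd; pos5(id18) recv 47: fwd; pos0(id93) recv 18: drop
Round 2: pos2(id37) recv 93: fwd; pos3(id86) recv 58: drop; pos5(id18) recv 86: fwd; pos0(id93) recv 47: drop
Round 3: pos3(id86) recv 93: fwd; pos0(id93) recv 86: drop
Round 4: pos4(id47) recv 93: fwd
Round 5: pos5(id18) recv 93: fwd
Round 6: pos0(id93) recv 93: ELECTED
Message ID 58 originates at pos 1; dropped at pos 3 in round 2

Answer: 2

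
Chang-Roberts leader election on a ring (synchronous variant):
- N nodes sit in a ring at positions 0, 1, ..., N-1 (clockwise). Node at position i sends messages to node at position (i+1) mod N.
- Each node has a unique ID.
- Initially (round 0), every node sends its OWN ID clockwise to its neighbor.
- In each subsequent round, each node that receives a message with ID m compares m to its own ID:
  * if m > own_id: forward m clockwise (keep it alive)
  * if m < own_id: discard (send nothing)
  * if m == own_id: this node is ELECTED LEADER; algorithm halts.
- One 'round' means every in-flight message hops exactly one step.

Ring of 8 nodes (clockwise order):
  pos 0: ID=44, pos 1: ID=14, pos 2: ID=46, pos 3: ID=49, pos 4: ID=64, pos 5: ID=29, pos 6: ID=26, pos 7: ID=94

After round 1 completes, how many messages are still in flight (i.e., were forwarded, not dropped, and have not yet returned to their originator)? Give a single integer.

Answer: 4

Derivation:
Round 1: pos1(id14) recv 44: fwd; pos2(id46) recv 14: drop; pos3(id49) recv 46: drop; pos4(id64) recv 49: drop; pos5(id29) recv 64: fwd; pos6(id26) recv 29: fwd; pos7(id94) recv 26: drop; pos0(id44) recv 94: fwd
After round 1: 4 messages still in flight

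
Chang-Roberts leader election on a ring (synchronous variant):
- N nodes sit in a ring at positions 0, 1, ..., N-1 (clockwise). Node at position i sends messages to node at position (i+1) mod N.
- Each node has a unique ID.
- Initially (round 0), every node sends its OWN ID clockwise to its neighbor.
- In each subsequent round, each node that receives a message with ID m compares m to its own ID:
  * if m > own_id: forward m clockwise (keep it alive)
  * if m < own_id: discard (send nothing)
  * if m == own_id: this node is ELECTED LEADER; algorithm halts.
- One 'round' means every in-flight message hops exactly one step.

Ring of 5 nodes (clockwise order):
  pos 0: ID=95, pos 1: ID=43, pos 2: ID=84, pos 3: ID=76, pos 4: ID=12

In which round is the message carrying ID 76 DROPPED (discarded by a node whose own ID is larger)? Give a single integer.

Answer: 2

Derivation:
Round 1: pos1(id43) recv 95: fwd; pos2(id84) recv 43: drop; pos3(id76) recv 84: fwd; pos4(id12) recv 76: fwd; pos0(id95) recv 12: drop
Round 2: pos2(id84) recv 95: fwd; pos4(id12) recv 84: fwd; pos0(id95) recv 76: drop
Round 3: pos3(id76) recv 95: fwd; pos0(id95) recv 84: drop
Round 4: pos4(id12) recv 95: fwd
Round 5: pos0(id95) recv 95: ELECTED
Message ID 76 originates at pos 3; dropped at pos 0 in round 2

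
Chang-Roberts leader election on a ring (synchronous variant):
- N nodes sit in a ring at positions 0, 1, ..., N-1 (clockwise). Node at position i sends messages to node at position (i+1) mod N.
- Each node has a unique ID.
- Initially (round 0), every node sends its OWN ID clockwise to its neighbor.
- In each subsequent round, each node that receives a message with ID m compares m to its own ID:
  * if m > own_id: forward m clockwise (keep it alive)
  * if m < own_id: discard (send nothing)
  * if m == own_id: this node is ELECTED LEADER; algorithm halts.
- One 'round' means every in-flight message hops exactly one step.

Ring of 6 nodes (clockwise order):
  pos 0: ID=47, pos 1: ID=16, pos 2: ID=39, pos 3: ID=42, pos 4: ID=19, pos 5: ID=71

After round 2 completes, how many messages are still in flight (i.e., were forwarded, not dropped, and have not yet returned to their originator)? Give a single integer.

Round 1: pos1(id16) recv 47: fwd; pos2(id39) recv 16: drop; pos3(id42) recv 39: drop; pos4(id19) recv 42: fwd; pos5(id71) recv 19: drop; pos0(id47) recv 71: fwd
Round 2: pos2(id39) recv 47: fwd; pos5(id71) recv 42: drop; pos1(id16) recv 71: fwd
After round 2: 2 messages still in flight

Answer: 2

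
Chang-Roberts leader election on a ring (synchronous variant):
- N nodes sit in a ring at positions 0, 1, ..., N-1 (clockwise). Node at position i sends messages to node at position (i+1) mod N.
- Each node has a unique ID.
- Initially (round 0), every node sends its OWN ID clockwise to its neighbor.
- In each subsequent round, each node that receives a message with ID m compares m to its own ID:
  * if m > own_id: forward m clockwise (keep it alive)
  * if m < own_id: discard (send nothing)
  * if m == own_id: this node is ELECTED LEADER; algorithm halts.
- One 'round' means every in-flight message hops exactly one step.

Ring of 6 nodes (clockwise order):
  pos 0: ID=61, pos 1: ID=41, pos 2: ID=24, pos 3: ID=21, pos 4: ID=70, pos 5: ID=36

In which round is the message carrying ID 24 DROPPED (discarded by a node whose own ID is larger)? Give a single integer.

Answer: 2

Derivation:
Round 1: pos1(id41) recv 61: fwd; pos2(id24) recv 41: fwd; pos3(id21) recv 24: fwd; pos4(id70) recv 21: drop; pos5(id36) recv 70: fwd; pos0(id61) recv 36: drop
Round 2: pos2(id24) recv 61: fwd; pos3(id21) recv 41: fwd; pos4(id70) recv 24: drop; pos0(id61) recv 70: fwd
Round 3: pos3(id21) recv 61: fwd; pos4(id70) recv 41: drop; pos1(id41) recv 70: fwd
Round 4: pos4(id70) recv 61: drop; pos2(id24) recv 70: fwd
Round 5: pos3(id21) recv 70: fwd
Round 6: pos4(id70) recv 70: ELECTED
Message ID 24 originates at pos 2; dropped at pos 4 in round 2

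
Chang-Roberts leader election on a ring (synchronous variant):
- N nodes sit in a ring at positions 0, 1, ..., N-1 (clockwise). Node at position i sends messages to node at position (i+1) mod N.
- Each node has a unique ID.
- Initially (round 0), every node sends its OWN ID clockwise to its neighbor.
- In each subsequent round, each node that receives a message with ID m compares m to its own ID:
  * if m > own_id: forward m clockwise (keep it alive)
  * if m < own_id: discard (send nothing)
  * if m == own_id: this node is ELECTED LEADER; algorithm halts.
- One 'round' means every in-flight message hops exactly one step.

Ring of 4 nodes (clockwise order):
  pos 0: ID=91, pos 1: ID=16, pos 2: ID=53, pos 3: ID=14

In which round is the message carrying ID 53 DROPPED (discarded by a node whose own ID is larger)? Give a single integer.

Answer: 2

Derivation:
Round 1: pos1(id16) recv 91: fwd; pos2(id53) recv 16: drop; pos3(id14) recv 53: fwd; pos0(id91) recv 14: drop
Round 2: pos2(id53) recv 91: fwd; pos0(id91) recv 53: drop
Round 3: pos3(id14) recv 91: fwd
Round 4: pos0(id91) recv 91: ELECTED
Message ID 53 originates at pos 2; dropped at pos 0 in round 2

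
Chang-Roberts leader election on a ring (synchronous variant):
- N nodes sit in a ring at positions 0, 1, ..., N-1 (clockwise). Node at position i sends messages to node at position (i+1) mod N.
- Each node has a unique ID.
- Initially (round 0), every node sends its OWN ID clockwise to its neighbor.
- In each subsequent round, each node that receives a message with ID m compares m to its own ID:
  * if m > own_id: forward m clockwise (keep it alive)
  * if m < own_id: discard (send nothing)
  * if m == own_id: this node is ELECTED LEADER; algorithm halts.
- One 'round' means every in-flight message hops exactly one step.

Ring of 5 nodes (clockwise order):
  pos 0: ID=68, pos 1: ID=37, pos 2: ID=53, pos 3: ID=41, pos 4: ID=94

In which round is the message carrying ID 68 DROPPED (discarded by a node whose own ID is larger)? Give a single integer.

Round 1: pos1(id37) recv 68: fwd; pos2(id53) recv 37: drop; pos3(id41) recv 53: fwd; pos4(id94) recv 41: drop; pos0(id68) recv 94: fwd
Round 2: pos2(id53) recv 68: fwd; pos4(id94) recv 53: drop; pos1(id37) recv 94: fwd
Round 3: pos3(id41) recv 68: fwd; pos2(id53) recv 94: fwd
Round 4: pos4(id94) recv 68: drop; pos3(id41) recv 94: fwd
Round 5: pos4(id94) recv 94: ELECTED
Message ID 68 originates at pos 0; dropped at pos 4 in round 4

Answer: 4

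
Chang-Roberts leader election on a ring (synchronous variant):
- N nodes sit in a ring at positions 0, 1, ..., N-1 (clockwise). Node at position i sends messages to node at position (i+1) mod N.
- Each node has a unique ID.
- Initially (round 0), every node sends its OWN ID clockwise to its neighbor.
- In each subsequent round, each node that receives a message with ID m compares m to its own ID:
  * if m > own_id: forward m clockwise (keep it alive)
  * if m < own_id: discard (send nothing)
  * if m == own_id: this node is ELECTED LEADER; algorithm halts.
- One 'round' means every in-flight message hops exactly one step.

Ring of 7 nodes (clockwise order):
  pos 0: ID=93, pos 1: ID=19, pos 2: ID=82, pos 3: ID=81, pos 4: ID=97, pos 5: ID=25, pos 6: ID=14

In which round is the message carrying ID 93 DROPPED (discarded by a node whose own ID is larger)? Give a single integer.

Round 1: pos1(id19) recv 93: fwd; pos2(id82) recv 19: drop; pos3(id81) recv 82: fwd; pos4(id97) recv 81: drop; pos5(id25) recv 97: fwd; pos6(id14) recv 25: fwd; pos0(id93) recv 14: drop
Round 2: pos2(id82) recv 93: fwd; pos4(id97) recv 82: drop; pos6(id14) recv 97: fwd; pos0(id93) recv 25: drop
Round 3: pos3(id81) recv 93: fwd; pos0(id93) recv 97: fwd
Round 4: pos4(id97) recv 93: drop; pos1(id19) recv 97: fwd
Round 5: pos2(id82) recv 97: fwd
Round 6: pos3(id81) recv 97: fwd
Round 7: pos4(id97) recv 97: ELECTED
Message ID 93 originates at pos 0; dropped at pos 4 in round 4

Answer: 4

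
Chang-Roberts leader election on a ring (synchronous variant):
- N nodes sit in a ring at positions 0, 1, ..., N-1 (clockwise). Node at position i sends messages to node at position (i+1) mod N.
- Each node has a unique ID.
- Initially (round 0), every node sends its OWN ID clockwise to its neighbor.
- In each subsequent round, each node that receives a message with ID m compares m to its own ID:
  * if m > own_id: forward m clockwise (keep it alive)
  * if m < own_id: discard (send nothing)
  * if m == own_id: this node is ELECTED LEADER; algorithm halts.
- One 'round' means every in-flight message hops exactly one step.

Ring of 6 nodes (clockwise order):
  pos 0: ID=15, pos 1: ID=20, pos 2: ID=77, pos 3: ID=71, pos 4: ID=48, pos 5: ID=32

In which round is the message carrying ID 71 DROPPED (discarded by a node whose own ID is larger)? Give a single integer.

Round 1: pos1(id20) recv 15: drop; pos2(id77) recv 20: drop; pos3(id71) recv 77: fwd; pos4(id48) recv 71: fwd; pos5(id32) recv 48: fwd; pos0(id15) recv 32: fwd
Round 2: pos4(id48) recv 77: fwd; pos5(id32) recv 71: fwd; pos0(id15) recv 48: fwd; pos1(id20) recv 32: fwd
Round 3: pos5(id32) recv 77: fwd; pos0(id15) recv 71: fwd; pos1(id20) recv 48: fwd; pos2(id77) recv 32: drop
Round 4: pos0(id15) recv 77: fwd; pos1(id20) recv 71: fwd; pos2(id77) recv 48: drop
Round 5: pos1(id20) recv 77: fwd; pos2(id77) recv 71: drop
Round 6: pos2(id77) recv 77: ELECTED
Message ID 71 originates at pos 3; dropped at pos 2 in round 5

Answer: 5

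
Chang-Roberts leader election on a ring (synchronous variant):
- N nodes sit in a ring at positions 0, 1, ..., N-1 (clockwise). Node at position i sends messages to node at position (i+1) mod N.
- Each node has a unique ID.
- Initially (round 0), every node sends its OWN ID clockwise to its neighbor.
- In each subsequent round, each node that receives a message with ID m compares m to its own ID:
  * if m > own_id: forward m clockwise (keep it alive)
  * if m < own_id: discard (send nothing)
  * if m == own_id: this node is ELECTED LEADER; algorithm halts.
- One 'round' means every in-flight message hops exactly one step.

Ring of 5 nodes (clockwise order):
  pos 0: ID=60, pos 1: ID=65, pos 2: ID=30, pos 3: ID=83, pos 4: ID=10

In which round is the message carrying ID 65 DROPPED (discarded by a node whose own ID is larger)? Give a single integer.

Answer: 2

Derivation:
Round 1: pos1(id65) recv 60: drop; pos2(id30) recv 65: fwd; pos3(id83) recv 30: drop; pos4(id10) recv 83: fwd; pos0(id60) recv 10: drop
Round 2: pos3(id83) recv 65: drop; pos0(id60) recv 83: fwd
Round 3: pos1(id65) recv 83: fwd
Round 4: pos2(id30) recv 83: fwd
Round 5: pos3(id83) recv 83: ELECTED
Message ID 65 originates at pos 1; dropped at pos 3 in round 2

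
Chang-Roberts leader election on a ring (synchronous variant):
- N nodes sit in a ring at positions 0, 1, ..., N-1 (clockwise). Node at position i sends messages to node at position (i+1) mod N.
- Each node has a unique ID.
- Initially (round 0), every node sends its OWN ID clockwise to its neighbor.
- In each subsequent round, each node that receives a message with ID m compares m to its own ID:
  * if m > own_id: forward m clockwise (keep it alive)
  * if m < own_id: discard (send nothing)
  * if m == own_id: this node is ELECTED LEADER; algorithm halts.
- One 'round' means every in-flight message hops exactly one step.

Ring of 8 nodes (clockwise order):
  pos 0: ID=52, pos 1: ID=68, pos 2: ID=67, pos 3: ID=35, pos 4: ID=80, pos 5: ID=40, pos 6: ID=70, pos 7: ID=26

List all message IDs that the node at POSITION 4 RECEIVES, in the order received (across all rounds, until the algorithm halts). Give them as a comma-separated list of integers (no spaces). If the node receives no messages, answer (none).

Round 1: pos1(id68) recv 52: drop; pos2(id67) recv 68: fwd; pos3(id35) recv 67: fwd; pos4(id80) recv 35: drop; pos5(id40) recv 80: fwd; pos6(id70) recv 40: drop; pos7(id26) recv 70: fwd; pos0(id52) recv 26: drop
Round 2: pos3(id35) recv 68: fwd; pos4(id80) recv 67: drop; pos6(id70) recv 80: fwd; pos0(id52) recv 70: fwd
Round 3: pos4(id80) recv 68: drop; pos7(id26) recv 80: fwd; pos1(id68) recv 70: fwd
Round 4: pos0(id52) recv 80: fwd; pos2(id67) recv 70: fwd
Round 5: pos1(id68) recv 80: fwd; pos3(id35) recv 70: fwd
Round 6: pos2(id67) recv 80: fwd; pos4(id80) recv 70: drop
Round 7: pos3(id35) recv 80: fwd
Round 8: pos4(id80) recv 80: ELECTED

Answer: 35,67,68,70,80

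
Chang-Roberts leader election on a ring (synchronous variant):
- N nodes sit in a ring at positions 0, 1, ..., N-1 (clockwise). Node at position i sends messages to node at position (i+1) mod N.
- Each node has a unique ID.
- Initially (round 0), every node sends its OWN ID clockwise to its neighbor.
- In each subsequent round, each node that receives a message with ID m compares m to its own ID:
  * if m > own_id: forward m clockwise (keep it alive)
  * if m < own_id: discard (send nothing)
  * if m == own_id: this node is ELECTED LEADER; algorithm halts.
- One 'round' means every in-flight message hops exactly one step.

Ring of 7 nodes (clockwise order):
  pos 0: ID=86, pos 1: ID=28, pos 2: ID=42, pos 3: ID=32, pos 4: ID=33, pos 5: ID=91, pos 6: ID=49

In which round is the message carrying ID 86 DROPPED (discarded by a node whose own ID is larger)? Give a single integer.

Round 1: pos1(id28) recv 86: fwd; pos2(id42) recv 28: drop; pos3(id32) recv 42: fwd; pos4(id33) recv 32: drop; pos5(id91) recv 33: drop; pos6(id49) recv 91: fwd; pos0(id86) recv 49: drop
Round 2: pos2(id42) recv 86: fwd; pos4(id33) recv 42: fwd; pos0(id86) recv 91: fwd
Round 3: pos3(id32) recv 86: fwd; pos5(id91) recv 42: drop; pos1(id28) recv 91: fwd
Round 4: pos4(id33) recv 86: fwd; pos2(id42) recv 91: fwd
Round 5: pos5(id91) recv 86: drop; pos3(id32) recv 91: fwd
Round 6: pos4(id33) recv 91: fwd
Round 7: pos5(id91) recv 91: ELECTED
Message ID 86 originates at pos 0; dropped at pos 5 in round 5

Answer: 5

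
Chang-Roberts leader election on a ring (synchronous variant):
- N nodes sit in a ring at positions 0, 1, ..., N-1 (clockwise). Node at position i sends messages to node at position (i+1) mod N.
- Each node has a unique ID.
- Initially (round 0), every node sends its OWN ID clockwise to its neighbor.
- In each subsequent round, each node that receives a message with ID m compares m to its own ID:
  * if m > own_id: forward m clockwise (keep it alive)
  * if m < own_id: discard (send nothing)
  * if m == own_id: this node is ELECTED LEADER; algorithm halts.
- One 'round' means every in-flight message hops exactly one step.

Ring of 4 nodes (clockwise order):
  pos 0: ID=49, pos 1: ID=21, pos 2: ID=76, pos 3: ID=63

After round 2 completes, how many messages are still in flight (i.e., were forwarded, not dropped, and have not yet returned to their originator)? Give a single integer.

Answer: 2

Derivation:
Round 1: pos1(id21) recv 49: fwd; pos2(id76) recv 21: drop; pos3(id63) recv 76: fwd; pos0(id49) recv 63: fwd
Round 2: pos2(id76) recv 49: drop; pos0(id49) recv 76: fwd; pos1(id21) recv 63: fwd
After round 2: 2 messages still in flight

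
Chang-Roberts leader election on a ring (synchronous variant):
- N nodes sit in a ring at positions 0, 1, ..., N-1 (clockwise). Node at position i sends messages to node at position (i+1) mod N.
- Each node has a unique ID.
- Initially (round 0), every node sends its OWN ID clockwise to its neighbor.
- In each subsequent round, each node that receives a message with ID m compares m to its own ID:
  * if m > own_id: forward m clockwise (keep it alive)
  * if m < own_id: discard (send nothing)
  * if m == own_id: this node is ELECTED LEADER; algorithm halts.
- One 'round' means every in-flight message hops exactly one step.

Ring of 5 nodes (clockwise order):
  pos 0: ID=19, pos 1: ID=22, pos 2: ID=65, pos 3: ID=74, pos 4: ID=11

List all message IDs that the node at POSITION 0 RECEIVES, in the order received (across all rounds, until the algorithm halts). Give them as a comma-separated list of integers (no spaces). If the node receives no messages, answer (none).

Answer: 11,74

Derivation:
Round 1: pos1(id22) recv 19: drop; pos2(id65) recv 22: drop; pos3(id74) recv 65: drop; pos4(id11) recv 74: fwd; pos0(id19) recv 11: drop
Round 2: pos0(id19) recv 74: fwd
Round 3: pos1(id22) recv 74: fwd
Round 4: pos2(id65) recv 74: fwd
Round 5: pos3(id74) recv 74: ELECTED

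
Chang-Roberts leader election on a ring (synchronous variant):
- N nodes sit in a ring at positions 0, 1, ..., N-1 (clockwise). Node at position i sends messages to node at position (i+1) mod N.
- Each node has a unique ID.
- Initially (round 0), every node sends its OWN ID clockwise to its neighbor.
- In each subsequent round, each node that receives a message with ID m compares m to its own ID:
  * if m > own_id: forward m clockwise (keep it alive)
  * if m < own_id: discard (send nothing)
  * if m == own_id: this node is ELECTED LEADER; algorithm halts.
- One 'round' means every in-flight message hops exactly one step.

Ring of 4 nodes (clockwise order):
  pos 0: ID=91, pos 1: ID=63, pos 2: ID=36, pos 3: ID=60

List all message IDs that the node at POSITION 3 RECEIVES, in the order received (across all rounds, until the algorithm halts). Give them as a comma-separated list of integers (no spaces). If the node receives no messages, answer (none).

Round 1: pos1(id63) recv 91: fwd; pos2(id36) recv 63: fwd; pos3(id60) recv 36: drop; pos0(id91) recv 60: drop
Round 2: pos2(id36) recv 91: fwd; pos3(id60) recv 63: fwd
Round 3: pos3(id60) recv 91: fwd; pos0(id91) recv 63: drop
Round 4: pos0(id91) recv 91: ELECTED

Answer: 36,63,91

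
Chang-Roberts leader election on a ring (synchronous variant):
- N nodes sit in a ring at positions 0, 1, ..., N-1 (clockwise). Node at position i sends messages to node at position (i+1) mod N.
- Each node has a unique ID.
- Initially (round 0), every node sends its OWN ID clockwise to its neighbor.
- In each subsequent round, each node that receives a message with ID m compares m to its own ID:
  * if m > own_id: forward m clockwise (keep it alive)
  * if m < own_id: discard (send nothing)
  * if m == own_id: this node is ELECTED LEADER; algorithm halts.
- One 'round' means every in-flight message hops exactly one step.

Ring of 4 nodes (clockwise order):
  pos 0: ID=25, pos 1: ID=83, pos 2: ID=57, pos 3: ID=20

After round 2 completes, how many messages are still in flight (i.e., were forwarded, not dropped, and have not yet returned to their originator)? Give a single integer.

Answer: 2

Derivation:
Round 1: pos1(id83) recv 25: drop; pos2(id57) recv 83: fwd; pos3(id20) recv 57: fwd; pos0(id25) recv 20: drop
Round 2: pos3(id20) recv 83: fwd; pos0(id25) recv 57: fwd
After round 2: 2 messages still in flight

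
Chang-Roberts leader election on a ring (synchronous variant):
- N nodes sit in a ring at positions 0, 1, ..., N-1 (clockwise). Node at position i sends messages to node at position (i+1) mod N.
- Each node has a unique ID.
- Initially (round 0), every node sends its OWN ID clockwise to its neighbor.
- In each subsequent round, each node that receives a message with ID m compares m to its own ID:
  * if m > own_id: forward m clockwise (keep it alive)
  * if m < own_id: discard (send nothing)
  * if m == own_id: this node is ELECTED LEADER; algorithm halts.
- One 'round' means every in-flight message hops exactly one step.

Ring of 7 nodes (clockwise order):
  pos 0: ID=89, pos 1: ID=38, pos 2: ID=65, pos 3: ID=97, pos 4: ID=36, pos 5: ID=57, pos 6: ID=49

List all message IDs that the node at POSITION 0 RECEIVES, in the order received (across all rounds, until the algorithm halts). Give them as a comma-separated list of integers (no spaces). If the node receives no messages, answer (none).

Round 1: pos1(id38) recv 89: fwd; pos2(id65) recv 38: drop; pos3(id97) recv 65: drop; pos4(id36) recv 97: fwd; pos5(id57) recv 36: drop; pos6(id49) recv 57: fwd; pos0(id89) recv 49: drop
Round 2: pos2(id65) recv 89: fwd; pos5(id57) recv 97: fwd; pos0(id89) recv 57: drop
Round 3: pos3(id97) recv 89: drop; pos6(id49) recv 97: fwd
Round 4: pos0(id89) recv 97: fwd
Round 5: pos1(id38) recv 97: fwd
Round 6: pos2(id65) recv 97: fwd
Round 7: pos3(id97) recv 97: ELECTED

Answer: 49,57,97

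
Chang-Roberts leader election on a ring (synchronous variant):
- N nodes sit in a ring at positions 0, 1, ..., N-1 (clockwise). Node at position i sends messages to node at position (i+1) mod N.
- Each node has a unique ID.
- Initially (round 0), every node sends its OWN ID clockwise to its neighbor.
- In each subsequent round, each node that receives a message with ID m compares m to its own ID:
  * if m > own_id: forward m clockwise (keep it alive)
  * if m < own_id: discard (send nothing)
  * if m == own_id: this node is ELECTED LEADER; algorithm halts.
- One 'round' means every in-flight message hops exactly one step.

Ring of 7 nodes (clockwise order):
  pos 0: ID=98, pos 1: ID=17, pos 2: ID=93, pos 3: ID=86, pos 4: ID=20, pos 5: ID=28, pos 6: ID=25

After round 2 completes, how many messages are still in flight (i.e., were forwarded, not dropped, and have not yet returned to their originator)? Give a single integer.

Round 1: pos1(id17) recv 98: fwd; pos2(id93) recv 17: drop; pos3(id86) recv 93: fwd; pos4(id20) recv 86: fwd; pos5(id28) recv 20: drop; pos6(id25) recv 28: fwd; pos0(id98) recv 25: drop
Round 2: pos2(id93) recv 98: fwd; pos4(id20) recv 93: fwd; pos5(id28) recv 86: fwd; pos0(id98) recv 28: drop
After round 2: 3 messages still in flight

Answer: 3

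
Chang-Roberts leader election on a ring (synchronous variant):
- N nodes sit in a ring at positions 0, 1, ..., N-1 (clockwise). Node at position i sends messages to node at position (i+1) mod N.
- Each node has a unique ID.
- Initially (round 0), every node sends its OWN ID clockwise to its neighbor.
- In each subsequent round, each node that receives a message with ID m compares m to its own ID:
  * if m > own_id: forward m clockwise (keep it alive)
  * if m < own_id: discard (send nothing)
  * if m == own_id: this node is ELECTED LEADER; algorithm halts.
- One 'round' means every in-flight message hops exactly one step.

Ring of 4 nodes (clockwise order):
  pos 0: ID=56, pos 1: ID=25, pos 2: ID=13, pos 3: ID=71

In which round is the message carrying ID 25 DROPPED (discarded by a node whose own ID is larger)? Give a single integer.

Round 1: pos1(id25) recv 56: fwd; pos2(id13) recv 25: fwd; pos3(id71) recv 13: drop; pos0(id56) recv 71: fwd
Round 2: pos2(id13) recv 56: fwd; pos3(id71) recv 25: drop; pos1(id25) recv 71: fwd
Round 3: pos3(id71) recv 56: drop; pos2(id13) recv 71: fwd
Round 4: pos3(id71) recv 71: ELECTED
Message ID 25 originates at pos 1; dropped at pos 3 in round 2

Answer: 2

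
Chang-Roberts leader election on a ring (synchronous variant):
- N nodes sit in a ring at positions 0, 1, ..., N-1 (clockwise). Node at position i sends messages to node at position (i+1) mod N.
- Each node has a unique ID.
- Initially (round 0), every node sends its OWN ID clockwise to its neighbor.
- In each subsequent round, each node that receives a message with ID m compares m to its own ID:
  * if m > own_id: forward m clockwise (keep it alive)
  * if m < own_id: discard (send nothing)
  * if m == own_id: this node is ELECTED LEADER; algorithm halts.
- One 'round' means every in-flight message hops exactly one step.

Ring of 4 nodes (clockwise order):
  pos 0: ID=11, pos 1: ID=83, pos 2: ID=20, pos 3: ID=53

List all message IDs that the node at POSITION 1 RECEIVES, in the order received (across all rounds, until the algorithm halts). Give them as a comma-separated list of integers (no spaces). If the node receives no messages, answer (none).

Round 1: pos1(id83) recv 11: drop; pos2(id20) recv 83: fwd; pos3(id53) recv 20: drop; pos0(id11) recv 53: fwd
Round 2: pos3(id53) recv 83: fwd; pos1(id83) recv 53: drop
Round 3: pos0(id11) recv 83: fwd
Round 4: pos1(id83) recv 83: ELECTED

Answer: 11,53,83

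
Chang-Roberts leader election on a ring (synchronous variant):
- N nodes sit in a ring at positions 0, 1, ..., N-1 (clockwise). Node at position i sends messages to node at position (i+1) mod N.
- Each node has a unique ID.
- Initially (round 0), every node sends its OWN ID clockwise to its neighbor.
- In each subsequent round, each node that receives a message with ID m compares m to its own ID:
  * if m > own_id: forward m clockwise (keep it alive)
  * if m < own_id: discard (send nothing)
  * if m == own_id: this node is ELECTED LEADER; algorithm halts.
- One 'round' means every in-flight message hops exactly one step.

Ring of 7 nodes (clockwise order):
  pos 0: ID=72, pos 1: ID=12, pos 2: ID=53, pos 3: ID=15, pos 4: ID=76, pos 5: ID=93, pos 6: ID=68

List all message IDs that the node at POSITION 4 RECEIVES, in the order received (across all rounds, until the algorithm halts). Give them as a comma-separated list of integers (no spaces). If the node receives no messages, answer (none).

Answer: 15,53,72,93

Derivation:
Round 1: pos1(id12) recv 72: fwd; pos2(id53) recv 12: drop; pos3(id15) recv 53: fwd; pos4(id76) recv 15: drop; pos5(id93) recv 76: drop; pos6(id68) recv 93: fwd; pos0(id72) recv 68: drop
Round 2: pos2(id53) recv 72: fwd; pos4(id76) recv 53: drop; pos0(id72) recv 93: fwd
Round 3: pos3(id15) recv 72: fwd; pos1(id12) recv 93: fwd
Round 4: pos4(id76) recv 72: drop; pos2(id53) recv 93: fwd
Round 5: pos3(id15) recv 93: fwd
Round 6: pos4(id76) recv 93: fwd
Round 7: pos5(id93) recv 93: ELECTED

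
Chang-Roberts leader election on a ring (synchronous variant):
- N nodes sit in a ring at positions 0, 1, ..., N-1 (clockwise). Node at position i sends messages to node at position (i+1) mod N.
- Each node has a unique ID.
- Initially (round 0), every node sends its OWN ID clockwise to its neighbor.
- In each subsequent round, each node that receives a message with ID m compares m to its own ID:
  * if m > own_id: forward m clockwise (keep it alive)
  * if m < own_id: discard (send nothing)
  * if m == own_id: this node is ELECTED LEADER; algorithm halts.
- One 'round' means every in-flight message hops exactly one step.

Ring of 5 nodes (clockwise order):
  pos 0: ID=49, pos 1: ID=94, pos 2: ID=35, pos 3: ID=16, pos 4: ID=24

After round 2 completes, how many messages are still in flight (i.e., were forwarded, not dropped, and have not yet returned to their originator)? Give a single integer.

Round 1: pos1(id94) recv 49: drop; pos2(id35) recv 94: fwd; pos3(id16) recv 35: fwd; pos4(id24) recv 16: drop; pos0(id49) recv 24: drop
Round 2: pos3(id16) recv 94: fwd; pos4(id24) recv 35: fwd
After round 2: 2 messages still in flight

Answer: 2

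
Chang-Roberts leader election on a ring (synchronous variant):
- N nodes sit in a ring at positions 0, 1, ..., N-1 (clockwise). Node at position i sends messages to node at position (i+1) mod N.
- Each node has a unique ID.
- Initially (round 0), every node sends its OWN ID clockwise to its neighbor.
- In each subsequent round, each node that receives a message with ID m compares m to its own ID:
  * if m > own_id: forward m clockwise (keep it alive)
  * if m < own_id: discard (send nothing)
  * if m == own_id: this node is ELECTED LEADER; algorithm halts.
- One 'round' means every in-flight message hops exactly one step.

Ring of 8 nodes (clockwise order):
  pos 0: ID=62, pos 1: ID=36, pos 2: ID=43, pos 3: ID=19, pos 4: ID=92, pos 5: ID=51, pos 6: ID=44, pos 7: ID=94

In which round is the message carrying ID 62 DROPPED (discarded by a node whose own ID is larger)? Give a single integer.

Answer: 4

Derivation:
Round 1: pos1(id36) recv 62: fwd; pos2(id43) recv 36: drop; pos3(id19) recv 43: fwd; pos4(id92) recv 19: drop; pos5(id51) recv 92: fwd; pos6(id44) recv 51: fwd; pos7(id94) recv 44: drop; pos0(id62) recv 94: fwd
Round 2: pos2(id43) recv 62: fwd; pos4(id92) recv 43: drop; pos6(id44) recv 92: fwd; pos7(id94) recv 51: drop; pos1(id36) recv 94: fwd
Round 3: pos3(id19) recv 62: fwd; pos7(id94) recv 92: drop; pos2(id43) recv 94: fwd
Round 4: pos4(id92) recv 62: drop; pos3(id19) recv 94: fwd
Round 5: pos4(id92) recv 94: fwd
Round 6: pos5(id51) recv 94: fwd
Round 7: pos6(id44) recv 94: fwd
Round 8: pos7(id94) recv 94: ELECTED
Message ID 62 originates at pos 0; dropped at pos 4 in round 4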